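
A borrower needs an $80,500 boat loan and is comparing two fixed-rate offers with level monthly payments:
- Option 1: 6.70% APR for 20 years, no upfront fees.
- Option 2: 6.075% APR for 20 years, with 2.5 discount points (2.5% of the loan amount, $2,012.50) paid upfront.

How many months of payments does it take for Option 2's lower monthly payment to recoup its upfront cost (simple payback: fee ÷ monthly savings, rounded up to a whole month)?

69 months

Option 1: monthly rate = 6.7%/12 = 0.0055833; payment = 80,500 × 0.0055833 / (1 − (1+0.0055833)^−240) = $609.70.
Option 2: at 6.075% the monthly rate is 0.0050625, so the payment is 80,500 × 0.0050625 / (1 − 1.0050625^−240) = $580.22.
Monthly savings = $609.70 − $580.22 = $29.48.
Break-even = $2,012.50 / $29.48 = 68.27 → 69 months.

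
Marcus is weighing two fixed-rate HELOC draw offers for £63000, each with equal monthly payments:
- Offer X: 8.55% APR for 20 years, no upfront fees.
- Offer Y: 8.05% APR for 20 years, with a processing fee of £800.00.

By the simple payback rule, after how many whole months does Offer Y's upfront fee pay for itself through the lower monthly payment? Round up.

Offer X: at 8.55% the monthly rate is 0.0071250, so the payment is 63,000 × 0.0071250 / (1 − 1.0071250^−240) = £548.72.
Offer Y: monthly rate = 8.05%/12 = 0.0067083; payment = 63,000 × 0.0067083 / (1 − (1+0.0067083)^−240) = £528.92.
Monthly savings = £548.72 − £528.92 = £19.80.
Break-even = £800.00 / £19.80 = 40.40 → 41 months.

41 months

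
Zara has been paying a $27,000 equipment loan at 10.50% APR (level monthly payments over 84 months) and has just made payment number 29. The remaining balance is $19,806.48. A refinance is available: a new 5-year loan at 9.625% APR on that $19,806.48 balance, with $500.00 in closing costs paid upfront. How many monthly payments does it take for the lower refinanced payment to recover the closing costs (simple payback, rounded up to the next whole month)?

Current payment = 27,000 × 10.5%/12 / (1 − (1+0.0087500)^−84) = $455.24.
Refinanced payment = 19,806.48 × 0.0080208 / (1 − (1+0.0080208)^−60) = $417.18.
Monthly savings = $455.24 − $417.18 = $38.06.
Break-even = $500.00 / $38.06 = 13.14 → 14 months.

14 months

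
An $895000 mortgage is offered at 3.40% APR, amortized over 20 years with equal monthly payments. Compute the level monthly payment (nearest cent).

Monthly rate = 3.4%/12 = 0.0028333; payment = 895,000 × 0.0028333 / (1 − (1+0.0028333)^−240) = $5,144.77.

$5,144.77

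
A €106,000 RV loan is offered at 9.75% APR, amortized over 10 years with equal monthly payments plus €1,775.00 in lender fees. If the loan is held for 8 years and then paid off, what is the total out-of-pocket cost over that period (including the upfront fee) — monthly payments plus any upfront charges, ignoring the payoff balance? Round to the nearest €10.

€134,850

At 9.75% the monthly rate is 0.0081250, so the payment is 106,000 × 0.0081250 / (1 − 1.0081250^−120) = €1,386.16.
Total outlay = 96 × €1,386.16 + €1,775.00 = €134,846.36.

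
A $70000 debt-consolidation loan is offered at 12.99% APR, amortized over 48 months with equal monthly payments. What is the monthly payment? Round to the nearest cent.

Monthly rate = 12.99%/12 = 0.0108250; payment = 70,000 × 0.0108250 / (1 − (1+0.0108250)^−48) = $1,877.58.

$1,877.58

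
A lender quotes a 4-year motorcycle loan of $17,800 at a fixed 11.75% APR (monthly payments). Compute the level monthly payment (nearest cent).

Monthly rate = 11.75%/12 = 0.0097917; payment = 17,800 × 0.0097917 / (1 − (1+0.0097917)^−48) = $466.56.

$466.56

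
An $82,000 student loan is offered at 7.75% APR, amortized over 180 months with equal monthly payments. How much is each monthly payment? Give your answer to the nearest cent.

Monthly rate = 7.75%/12 = 0.0064583; payment = 82,000 × 0.0064583 / (1 − (1+0.0064583)^−180) = $771.85.

$771.85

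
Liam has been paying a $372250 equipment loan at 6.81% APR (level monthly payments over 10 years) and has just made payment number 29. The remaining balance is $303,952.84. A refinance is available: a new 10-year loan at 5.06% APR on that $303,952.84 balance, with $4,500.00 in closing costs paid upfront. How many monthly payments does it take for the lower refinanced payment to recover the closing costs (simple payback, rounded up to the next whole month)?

Current payment = 372,250 × 6.81%/12 / (1 − (1+0.0056750)^−120) = $4,285.77.
Refinanced payment = 303,952.84 × 0.0042167 / (1 − (1+0.0042167)^−120) = $3,232.81.
Monthly savings = $4,285.77 − $3,232.81 = $1,052.96.
Break-even = $4,500.00 / $1,052.96 = 4.27 → 5 months.

5 months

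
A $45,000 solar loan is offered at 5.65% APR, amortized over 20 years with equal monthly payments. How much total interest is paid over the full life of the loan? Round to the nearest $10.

$30,210

Monthly rate = 5.65%/12 = 0.0047083; payment = 45,000 × 0.0047083 / (1 − (1+0.0047083)^−240) = $313.37.
Total paid = 240 × $313.37 = $75,208.80; interest = $75,208.80 − $45,000 = $30,208.80.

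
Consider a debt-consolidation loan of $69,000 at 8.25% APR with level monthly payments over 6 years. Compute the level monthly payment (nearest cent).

Monthly rate = 8.25%/12 = 0.0068750; payment = 69,000 × 0.0068750 / (1 − (1+0.0068750)^−72) = $1,218.23.

$1,218.23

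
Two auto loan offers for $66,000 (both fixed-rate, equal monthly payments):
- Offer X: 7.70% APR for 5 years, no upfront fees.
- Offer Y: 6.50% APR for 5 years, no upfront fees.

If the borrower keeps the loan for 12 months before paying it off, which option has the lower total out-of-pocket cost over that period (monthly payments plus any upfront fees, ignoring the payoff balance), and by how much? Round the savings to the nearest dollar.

Offer X: monthly rate = 7.7%/12 = 0.0064167; payment = 66,000 × 0.0064167 / (1 − (1+0.0064167)^−60) = $1,328.79.
Offer Y: monthly rate = 6.5%/12 = 0.0054167; payment = 66,000 × 0.0054167 / (1 − (1+0.0054167)^−60) = $1,291.37.
Over 12 months: Offer X costs 12 × $1,328.79 = $15,945.48; Offer Y costs 12 × $1,291.37 = $15,496.44.
Offer Y is cheaper by $15,945.48 − $15,496.44 = $449.04.

Offer Y by $449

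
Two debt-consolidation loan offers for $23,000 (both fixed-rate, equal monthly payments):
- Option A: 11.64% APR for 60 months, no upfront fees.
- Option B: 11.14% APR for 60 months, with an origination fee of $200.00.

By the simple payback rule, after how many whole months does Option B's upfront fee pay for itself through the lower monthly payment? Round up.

35 months

Option A: at 11.64% the monthly rate is 0.0097000, so the payment is 23,000 × 0.0097000 / (1 − 1.0097000^−60) = $507.45.
Option B: at 11.14% the monthly rate is 0.0092833, so the payment is 23,000 × 0.0092833 / (1 − 1.0092833^−60) = $501.68.
Monthly savings = $507.45 − $501.68 = $5.77.
Break-even = $200.00 / $5.77 = 34.66 → 35 months.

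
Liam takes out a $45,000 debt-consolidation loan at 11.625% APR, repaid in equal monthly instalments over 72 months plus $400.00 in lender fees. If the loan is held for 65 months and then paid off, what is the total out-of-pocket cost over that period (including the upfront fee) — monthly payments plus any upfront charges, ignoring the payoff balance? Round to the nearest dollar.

Monthly rate = 11.625%/12 = 0.0096875; payment = 45,000 × 0.0096875 / (1 − (1+0.0096875)^−72) = $871.01.
Total outlay = 65 × $871.01 + $400.00 = $57,015.65.

$57,016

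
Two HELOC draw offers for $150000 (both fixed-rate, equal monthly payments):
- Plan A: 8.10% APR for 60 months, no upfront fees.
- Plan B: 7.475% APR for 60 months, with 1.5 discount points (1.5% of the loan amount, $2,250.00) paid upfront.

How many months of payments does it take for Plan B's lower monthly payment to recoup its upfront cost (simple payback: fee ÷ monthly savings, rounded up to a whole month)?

51 months

Plan A: monthly rate = 8.1%/12 = 0.0067500; payment = 150,000 × 0.0067500 / (1 − (1+0.0067500)^−60) = $3,048.64.
Plan B: monthly rate = 7.475%/12 = 0.0062292; payment = 150,000 × 0.0062292 / (1 − (1+0.0062292)^−60) = $3,003.91.
Monthly savings = $3,048.64 − $3,003.91 = $44.73.
Break-even = $2,250.00 / $44.73 = 50.30 → 51 months.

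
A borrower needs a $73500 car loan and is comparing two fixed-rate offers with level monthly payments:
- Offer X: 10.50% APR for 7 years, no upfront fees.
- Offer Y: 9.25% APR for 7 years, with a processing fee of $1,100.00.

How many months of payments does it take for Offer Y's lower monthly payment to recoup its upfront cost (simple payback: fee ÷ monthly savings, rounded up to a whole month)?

24 months

Offer X: monthly rate = 10.5%/12 = 0.0087500; payment = 73,500 × 0.0087500 / (1 − (1+0.0087500)^−84) = $1,239.26.
Offer Y: at 9.25% the monthly rate is 0.0077083, so the payment is 73,500 × 0.0077083 / (1 − 1.0077083^−84) = $1,191.89.
Monthly savings = $1,239.26 − $1,191.89 = $47.37.
Break-even = $1,100.00 / $47.37 = 23.22 → 24 months.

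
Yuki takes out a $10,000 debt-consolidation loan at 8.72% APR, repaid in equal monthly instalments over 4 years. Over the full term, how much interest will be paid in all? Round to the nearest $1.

Monthly rate = 8.72%/12 = 0.0072667; payment = 10,000 × 0.0072667 / (1 − (1+0.0072667)^−48) = $247.52.
Total paid = 48 × $247.52 = $11,880.96; interest = $11,880.96 − $10,000 = $1,880.96.

$1,881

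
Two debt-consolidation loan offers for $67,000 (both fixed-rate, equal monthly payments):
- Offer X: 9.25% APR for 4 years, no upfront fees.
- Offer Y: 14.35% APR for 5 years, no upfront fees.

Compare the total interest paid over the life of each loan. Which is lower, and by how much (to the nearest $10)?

Offer X: at 9.25% the monthly rate is 0.0077083, so the payment is 67,000 × 0.0077083 / (1 − 1.0077083^−48) = $1,675.26.
Total interest on Offer X = 48 × $1,675.26 − $67,000 = $13,412.48.
Offer Y: monthly rate = 14.35%/12 = 0.0119583; payment = 67,000 × 0.0119583 / (1 − (1+0.0119583)^−60) = $1,571.16.
Total interest on Offer Y = 60 × $1,571.16 − $67,000 = $27,269.60.
Offer X is lower by $13,857.12.

Offer X by $13,860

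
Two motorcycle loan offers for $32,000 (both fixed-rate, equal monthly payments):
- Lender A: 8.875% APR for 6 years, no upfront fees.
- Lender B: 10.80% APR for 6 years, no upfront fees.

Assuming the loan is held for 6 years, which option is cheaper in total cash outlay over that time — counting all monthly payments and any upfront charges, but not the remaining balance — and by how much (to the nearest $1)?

Lender A: at 8.875% the monthly rate is 0.0073958, so the payment is 32,000 × 0.0073958 / (1 − 1.0073958^−72) = $574.83.
Lender B: monthly rate = 10.8%/12 = 0.0090000; payment = 32,000 × 0.0090000 / (1 − (1+0.0090000)^−72) = $605.82.
Over 72 months: Lender A costs 72 × $574.83 = $41,387.76; Lender B costs 72 × $605.82 = $43,619.04.
Lender A is cheaper by $43,619.04 − $41,387.76 = $2,231.28.

Lender A by $2,231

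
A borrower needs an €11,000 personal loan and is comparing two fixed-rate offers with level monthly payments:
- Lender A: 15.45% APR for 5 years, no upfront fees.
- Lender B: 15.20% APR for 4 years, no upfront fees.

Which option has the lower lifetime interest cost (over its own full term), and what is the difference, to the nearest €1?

Lender B by €1,109

Lender A: at 15.45% the monthly rate is 0.0128750, so the payment is 11,000 × 0.0128750 / (1 − 1.0128750^−60) = €264.29.
Total interest on Lender A = 60 × €264.29 − €11,000 = €4,857.40.
Lender B: at 15.20% the monthly rate is 0.0126667, so the payment is 11,000 × 0.0126667 / (1 − 1.0126667^−48) = €307.25.
Total interest on Lender B = 48 × €307.25 − €11,000 = €3,748.00.
Lender B is lower by €1,109.40.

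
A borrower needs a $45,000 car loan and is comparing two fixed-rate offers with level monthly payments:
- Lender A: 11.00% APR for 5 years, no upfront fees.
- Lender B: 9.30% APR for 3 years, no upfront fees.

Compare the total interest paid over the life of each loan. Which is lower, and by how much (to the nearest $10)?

Lender B by $6,960

Lender A: at 11.00% the monthly rate is 0.0091667, so the payment is 45,000 × 0.0091667 / (1 − 1.0091667^−60) = $978.41.
Total interest on Lender A = 60 × $978.41 − $45,000 = $13,704.60.
Lender B: monthly rate = 9.3%/12 = 0.0077500; payment = 45,000 × 0.0077500 / (1 − (1+0.0077500)^−36) = $1,437.28.
Total interest on Lender B = 36 × $1,437.28 − $45,000 = $6,742.08.
Lender B is lower by $6,962.52.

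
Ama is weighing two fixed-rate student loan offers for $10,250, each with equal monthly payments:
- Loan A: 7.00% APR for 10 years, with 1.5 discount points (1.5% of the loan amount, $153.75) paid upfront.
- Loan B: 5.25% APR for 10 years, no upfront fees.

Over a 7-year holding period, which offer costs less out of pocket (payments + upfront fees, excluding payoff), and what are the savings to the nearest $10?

Loan A: monthly rate = 7%/12 = 0.0058333; payment = 10,250 × 0.0058333 / (1 − (1+0.0058333)^−120) = $119.01.
Loan B: at 5.25% the monthly rate is 0.0043750, so the payment is 10,250 × 0.0043750 / (1 − 1.0043750^−120) = $109.97.
Over 84 months: Loan A costs 84 × $119.01 + $153.75 = $10,150.59; Loan B costs 84 × $109.97 = $9,237.48.
Loan B is cheaper by $10,150.59 − $9,237.48 = $913.11.

Loan B by $910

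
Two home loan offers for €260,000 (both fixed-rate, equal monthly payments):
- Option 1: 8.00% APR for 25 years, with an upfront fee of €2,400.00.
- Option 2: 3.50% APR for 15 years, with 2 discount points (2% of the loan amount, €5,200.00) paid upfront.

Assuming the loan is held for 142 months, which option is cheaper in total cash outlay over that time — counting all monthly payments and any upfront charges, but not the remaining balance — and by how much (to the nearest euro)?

Option 2 by €18,220

Option 1: at 8.00% the monthly rate is 0.0066667, so the payment is 260,000 × 0.0066667 / (1 − 1.0066667^−300) = €2,006.72.
Option 2: at 3.50% the monthly rate is 0.0029167, so the payment is 260,000 × 0.0029167 / (1 − 1.0029167^−180) = €1,858.69.
Over 142 months: Option 1 costs 142 × €2,006.72 + €2,400.00 = €287,354.24; Option 2 costs 142 × €1,858.69 + €5,200.00 = €269,133.98.
Option 2 is cheaper by €287,354.24 − €269,133.98 = €18,220.26.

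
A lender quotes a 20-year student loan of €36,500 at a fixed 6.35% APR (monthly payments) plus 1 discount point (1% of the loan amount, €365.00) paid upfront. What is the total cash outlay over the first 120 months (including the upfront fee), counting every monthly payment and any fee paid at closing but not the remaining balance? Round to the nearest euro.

Monthly rate = 6.35%/12 = 0.0052917; payment = 36,500 × 0.0052917 / (1 − (1+0.0052917)^−240) = €268.92.
Total outlay = 120 × €268.92 + €365.00 = €32,635.40.

€32,635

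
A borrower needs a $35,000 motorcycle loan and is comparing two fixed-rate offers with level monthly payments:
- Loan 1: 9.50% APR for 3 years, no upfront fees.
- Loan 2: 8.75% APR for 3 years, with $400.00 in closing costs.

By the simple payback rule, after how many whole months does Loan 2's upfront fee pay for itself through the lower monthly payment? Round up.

33 months

Loan 1: at 9.50% the monthly rate is 0.0079167, so the payment is 35,000 × 0.0079167 / (1 − 1.0079167^−36) = $1,121.15.
Loan 2: monthly rate = 8.75%/12 = 0.0072917; payment = 35,000 × 0.0072917 / (1 − (1+0.0072917)^−36) = $1,108.92.
Monthly savings = $1,121.15 − $1,108.92 = $12.23.
Break-even = $400.00 / $12.23 = 32.71 → 33 months.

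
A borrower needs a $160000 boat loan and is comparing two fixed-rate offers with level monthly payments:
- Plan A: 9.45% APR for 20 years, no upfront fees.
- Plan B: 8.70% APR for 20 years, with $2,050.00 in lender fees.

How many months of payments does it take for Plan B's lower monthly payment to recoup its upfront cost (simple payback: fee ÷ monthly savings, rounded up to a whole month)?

27 months

Plan A: at 9.45% the monthly rate is 0.0078750, so the payment is 160,000 × 0.0078750 / (1 − 1.0078750^−240) = $1,486.19.
Plan B: monthly rate = 8.7%/12 = 0.0072500; payment = 160,000 × 0.0072500 / (1 − (1+0.0072500)^−240) = $1,408.84.
Monthly savings = $1,486.19 − $1,408.84 = $77.35.
Break-even = $2,050.00 / $77.35 = 26.50 → 27 months.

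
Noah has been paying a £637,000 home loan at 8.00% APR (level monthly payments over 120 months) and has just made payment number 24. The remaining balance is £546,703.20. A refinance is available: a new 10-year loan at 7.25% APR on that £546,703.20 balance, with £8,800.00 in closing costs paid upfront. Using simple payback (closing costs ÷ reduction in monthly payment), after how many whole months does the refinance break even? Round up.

7 months

Current payment = 637,000 × 8%/12 / (1 − (1+0.0066667)^−120) = £7,728.57.
Refinanced payment = 546,703.20 × 0.0060417 / (1 − (1+0.0060417)^−120) = £6,418.35.
Monthly savings = £7,728.57 − £6,418.35 = £1,310.22.
Break-even = £8,800.00 / £1,310.22 = 6.72 → 7 months.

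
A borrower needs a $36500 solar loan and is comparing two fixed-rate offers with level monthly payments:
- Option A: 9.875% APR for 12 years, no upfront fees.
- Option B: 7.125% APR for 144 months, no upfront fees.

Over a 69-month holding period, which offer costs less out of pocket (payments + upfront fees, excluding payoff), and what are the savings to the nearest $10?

Option A: monthly rate = 9.875%/12 = 0.0082292; payment = 36,500 × 0.0082292 / (1 − (1+0.0082292)^−144) = $433.57.
Option B: at 7.125% the monthly rate is 0.0059375, so the payment is 36,500 × 0.0059375 / (1 − 1.0059375^−144) = $377.80.
Over 69 months: Option A costs 69 × $433.57 = $29,916.33; Option B costs 69 × $377.80 = $26,068.20.
Option B is cheaper by $29,916.33 − $26,068.20 = $3,848.13.

Option B by $3,850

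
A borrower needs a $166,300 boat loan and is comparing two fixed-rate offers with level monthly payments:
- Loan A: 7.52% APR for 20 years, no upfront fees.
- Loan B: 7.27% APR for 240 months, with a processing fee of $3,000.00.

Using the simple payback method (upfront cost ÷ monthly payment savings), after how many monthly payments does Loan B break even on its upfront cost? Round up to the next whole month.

Loan A: at 7.52% the monthly rate is 0.0062667, so the payment is 166,300 × 0.0062667 / (1 − 1.0062667^−240) = $1,341.74.
Loan B: monthly rate = 7.27%/12 = 0.0060583; payment = 166,300 × 0.0060583 / (1 − (1+0.0060583)^−240) = $1,316.41.
Monthly savings = $1,341.74 − $1,316.41 = $25.33.
Break-even = $3,000.00 / $25.33 = 118.44 → 119 months.

119 months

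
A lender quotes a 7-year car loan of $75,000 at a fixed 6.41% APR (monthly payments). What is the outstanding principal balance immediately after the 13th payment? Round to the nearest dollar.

With monthly rate i = 6.41%/12 = 0.0053417, the balance after k of n payments is P · [(1+i)^n − (1+i)^k] / [(1+i)^n − 1].
(1+0.0053417)^84 = 1.56440545 and (1+0.0053417)^13 = 1.07171145, so the balance is 75,000 × (1.56440545 − 1.07171145) / (1.56440545 − 1) = $65,470.75.

$65,471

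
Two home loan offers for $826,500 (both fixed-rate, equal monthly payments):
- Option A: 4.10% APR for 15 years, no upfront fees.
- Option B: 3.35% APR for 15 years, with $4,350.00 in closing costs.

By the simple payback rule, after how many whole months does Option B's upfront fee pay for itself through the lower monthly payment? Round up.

15 months

Option A: monthly rate = 4.1%/12 = 0.0034167; payment = 826,500 × 0.0034167 / (1 − (1+0.0034167)^−180) = $6,155.02.
Option B: monthly rate = 3.35%/12 = 0.0027917; payment = 826,500 × 0.0027917 / (1 − (1+0.0027917)^−180) = $5,847.81.
Monthly savings = $6,155.02 − $5,847.81 = $307.21.
Break-even = $4,350.00 / $307.21 = 14.16 → 15 months.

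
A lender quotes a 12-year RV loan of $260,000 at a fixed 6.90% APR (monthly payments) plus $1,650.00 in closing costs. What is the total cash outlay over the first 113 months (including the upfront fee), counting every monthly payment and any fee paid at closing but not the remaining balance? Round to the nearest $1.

Monthly rate = 6.9%/12 = 0.0057500; payment = 260,000 × 0.0057500 / (1 − (1+0.0057500)^−144) = $2,659.95.
Total outlay = 113 × $2,659.95 + $1,650.00 = $302,224.35.

$302,224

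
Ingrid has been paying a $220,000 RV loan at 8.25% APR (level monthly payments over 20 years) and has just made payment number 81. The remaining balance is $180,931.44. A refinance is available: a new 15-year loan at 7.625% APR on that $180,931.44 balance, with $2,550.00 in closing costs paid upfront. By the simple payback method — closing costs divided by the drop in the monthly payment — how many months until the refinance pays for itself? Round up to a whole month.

Current payment = 220,000 × 8.25%/12 / (1 − (1+0.0068750)^−240) = $1,874.54.
Refinanced payment = 180,931.44 × 0.0063542 / (1 − (1+0.0063542)^−180) = $1,690.13.
Monthly savings = $1,874.54 − $1,690.13 = $184.41.
Break-even = $2,550.00 / $184.41 = 13.83 → 14 months.

14 months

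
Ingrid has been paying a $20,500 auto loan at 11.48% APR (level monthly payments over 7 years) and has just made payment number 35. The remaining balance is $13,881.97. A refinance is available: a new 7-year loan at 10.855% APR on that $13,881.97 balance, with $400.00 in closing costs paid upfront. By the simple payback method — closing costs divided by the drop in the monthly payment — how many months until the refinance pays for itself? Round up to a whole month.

Current payment = 20,500 × 11.48%/12 / (1 − (1+0.0095667)^−84) = $356.21.
Refinanced payment = 13,881.97 × 0.0090458 / (1 − (1+0.0090458)^−84) = $236.64.
Monthly savings = $356.21 − $236.64 = $119.57.
Break-even = $400.00 / $119.57 = 3.35 → 4 months.

4 months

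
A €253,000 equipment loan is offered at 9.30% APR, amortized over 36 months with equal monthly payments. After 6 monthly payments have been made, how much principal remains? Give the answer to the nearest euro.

With monthly rate i = 9.3%/12 = 0.0077500, the balance after k of n payments is P · [(1+i)^n − (1+i)^k] / [(1+i)^n − 1].
(1+0.0077500)^36 = 1.32038641 and (1+0.0077500)^6 = 1.04741030, so the balance is 253,000 × (1.32038641 − 1.04741030) / (1.32038641 − 1) = €215,561.44.

€215,561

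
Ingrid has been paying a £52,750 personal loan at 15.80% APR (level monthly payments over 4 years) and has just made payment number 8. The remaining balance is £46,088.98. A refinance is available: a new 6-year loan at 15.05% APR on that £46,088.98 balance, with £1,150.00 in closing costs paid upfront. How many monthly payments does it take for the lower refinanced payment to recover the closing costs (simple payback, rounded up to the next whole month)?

Current payment = 52,750 × 15.8%/12 / (1 − (1+0.0131667)^−48) = £1,489.55.
Refinanced payment = 46,088.98 × 0.0125417 / (1 − (1+0.0125417)^−72) = £975.80.
Monthly savings = £1,489.55 − £975.80 = £513.75.
Break-even = £1,150.00 / £513.75 = 2.24 → 3 months.

3 months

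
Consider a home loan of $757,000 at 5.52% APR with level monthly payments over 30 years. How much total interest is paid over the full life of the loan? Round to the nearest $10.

Monthly rate = 5.52%/12 = 0.0046000; payment = 757,000 × 0.0046000 / (1 − (1+0.0046000)^−360) = $4,307.67.
Total paid = 360 × $4,307.67 = $1,550,761.20; interest = $1,550,761.20 − $757,000 = $793,761.20.

$793,760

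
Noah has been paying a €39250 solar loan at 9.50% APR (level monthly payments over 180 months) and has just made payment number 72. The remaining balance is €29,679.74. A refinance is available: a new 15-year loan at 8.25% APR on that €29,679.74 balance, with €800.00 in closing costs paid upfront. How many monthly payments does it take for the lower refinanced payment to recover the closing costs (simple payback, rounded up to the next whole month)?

Current payment = 39,250 × 9.5%/12 / (1 − (1+0.0079167)^−180) = €409.86.
Refinanced payment = 29,679.74 × 0.0068750 / (1 − (1+0.0068750)^−180) = €287.94.
Monthly savings = €409.86 − €287.94 = €121.92.
Break-even = €800.00 / €121.92 = 6.56 → 7 months.

7 months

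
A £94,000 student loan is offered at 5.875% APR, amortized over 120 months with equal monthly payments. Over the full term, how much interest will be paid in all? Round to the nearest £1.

£30,524

At 5.875% the monthly rate is 0.0048958, so the payment is 94,000 × 0.0048958 / (1 − 1.0048958^−120) = £1,037.70.
Total paid = 120 × £1,037.70 = £124,524.00; interest = £124,524.00 − £94,000 = £30,524.00.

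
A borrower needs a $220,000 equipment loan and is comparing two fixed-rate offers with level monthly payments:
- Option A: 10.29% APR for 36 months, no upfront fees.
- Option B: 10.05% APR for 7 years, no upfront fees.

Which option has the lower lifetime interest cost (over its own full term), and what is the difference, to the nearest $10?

Option A by $50,630

Option A: at 10.29% the monthly rate is 0.0085750, so the payment is 220,000 × 0.0085750 / (1 − 1.0085750^−36) = $7,128.77.
Total interest on Option A = 36 × $7,128.77 − $220,000 = $36,635.72.
Option B: at 10.05% the monthly rate is 0.0083750, so the payment is 220,000 × 0.0083750 / (1 − 1.0083750^−84) = $3,657.95.
Total interest on Option B = 84 × $3,657.95 − $220,000 = $87,267.80.
Option A is lower by $50,632.08.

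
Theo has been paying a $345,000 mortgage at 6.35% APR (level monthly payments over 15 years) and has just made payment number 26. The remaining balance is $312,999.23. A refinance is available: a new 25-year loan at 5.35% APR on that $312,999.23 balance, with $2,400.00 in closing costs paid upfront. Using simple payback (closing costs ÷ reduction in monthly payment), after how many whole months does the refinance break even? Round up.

Current payment = 345,000 × 6.35%/12 / (1 − (1+0.0052917)^−180) = $2,976.94.
Refinanced payment = 312,999.23 × 0.0044583 / (1 − (1+0.0044583)^−300) = $1,894.15.
Monthly savings = $2,976.94 − $1,894.15 = $1,082.79.
Break-even = $2,400.00 / $1,082.79 = 2.22 → 3 months.

3 months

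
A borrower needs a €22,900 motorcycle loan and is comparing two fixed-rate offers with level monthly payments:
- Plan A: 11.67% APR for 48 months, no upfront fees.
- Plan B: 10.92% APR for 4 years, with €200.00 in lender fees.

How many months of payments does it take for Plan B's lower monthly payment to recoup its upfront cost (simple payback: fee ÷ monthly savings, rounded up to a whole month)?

Plan A: at 11.67% the monthly rate is 0.0097250, so the payment is 22,900 × 0.0097250 / (1 − 1.0097250^−48) = €599.34.
Plan B: monthly rate = 10.92%/12 = 0.0091000; payment = 22,900 × 0.0091000 / (1 − (1+0.0091000)^−48) = €590.97.
Monthly savings = €599.34 − €590.97 = €8.37.
Break-even = €200.00 / €8.37 = 23.89 → 24 months.

24 months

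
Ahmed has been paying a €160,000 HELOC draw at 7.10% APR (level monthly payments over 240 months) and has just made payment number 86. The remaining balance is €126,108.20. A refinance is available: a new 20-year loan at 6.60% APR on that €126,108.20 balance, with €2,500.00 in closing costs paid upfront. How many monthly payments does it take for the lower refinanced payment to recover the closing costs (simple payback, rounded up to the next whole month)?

Current payment = 160,000 × 7.1%/12 / (1 − (1+0.0059167)^−240) = €1,250.10.
Refinanced payment = 126,108.20 × 0.0055000 / (1 − (1+0.0055000)^−240) = €947.67.
Monthly savings = €1,250.10 − €947.67 = €302.43.
Break-even = €2,500.00 / €302.43 = 8.27 → 9 months.

9 months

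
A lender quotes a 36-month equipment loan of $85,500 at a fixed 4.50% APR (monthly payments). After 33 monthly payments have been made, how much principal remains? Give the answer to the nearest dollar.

$7,573

With monthly rate i = 4.5%/12 = 0.0037500, the balance after k of n payments is P · [(1+i)^n − (1+i)^k] / [(1+i)^n − 1].
(1+0.0037500)^36 = 1.14424783 and (1+0.0037500)^33 = 1.13147099, so the balance is 85,500 × (1.14424783 − 1.13147099) / (1.14424783 − 1) = $7,573.22.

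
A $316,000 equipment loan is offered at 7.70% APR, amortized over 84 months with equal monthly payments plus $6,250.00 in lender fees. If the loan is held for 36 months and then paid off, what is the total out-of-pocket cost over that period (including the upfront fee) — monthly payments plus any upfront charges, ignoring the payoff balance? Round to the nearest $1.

Monthly rate = 7.7%/12 = 0.0064167; payment = 316,000 × 0.0064167 / (1 − (1+0.0064167)^−84) = $4,878.15.
Total outlay = 36 × $4,878.15 + $6,250.00 = $181,863.40.

$181,863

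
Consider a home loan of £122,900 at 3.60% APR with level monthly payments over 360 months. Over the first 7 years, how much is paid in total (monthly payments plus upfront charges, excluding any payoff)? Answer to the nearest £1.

Monthly rate = 3.6%/12 = 0.0030000; payment = 122,900 × 0.0030000 / (1 − (1+0.0030000)^−360) = £558.76.
Total outlay = 84 × £558.76 = £46,935.84.

£46,936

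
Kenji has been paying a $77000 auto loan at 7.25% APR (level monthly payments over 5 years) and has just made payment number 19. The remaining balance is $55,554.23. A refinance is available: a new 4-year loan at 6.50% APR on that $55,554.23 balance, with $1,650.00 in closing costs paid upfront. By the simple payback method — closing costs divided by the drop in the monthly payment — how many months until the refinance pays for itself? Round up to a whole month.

8 months

Current payment = 77,000 × 7.25%/12 / (1 − (1+0.0060417)^−60) = $1,533.79.
Refinanced payment = 55,554.23 × 0.0054167 / (1 − (1+0.0054167)^−48) = $1,317.47.
Monthly savings = $1,533.79 − $1,317.47 = $216.32.
Break-even = $1,650.00 / $216.32 = 7.63 → 8 months.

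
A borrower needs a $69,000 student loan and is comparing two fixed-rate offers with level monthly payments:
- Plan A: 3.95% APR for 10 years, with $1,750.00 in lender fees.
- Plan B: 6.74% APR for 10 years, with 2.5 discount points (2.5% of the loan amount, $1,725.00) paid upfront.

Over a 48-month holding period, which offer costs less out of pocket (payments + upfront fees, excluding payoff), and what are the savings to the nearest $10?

Plan A by $4,530

Plan A: monthly rate = 3.95%/12 = 0.0032917; payment = 69,000 × 0.0032917 / (1 − (1+0.0032917)^−120) = $696.95.
Plan B: monthly rate = 6.74%/12 = 0.0056167; payment = 69,000 × 0.0056167 / (1 − (1+0.0056167)^−120) = $791.93.
Over 48 months: Plan A costs 48 × $696.95 + $1,750.00 = $35,203.60; Plan B costs 48 × $791.93 + $1,725.00 = $39,737.64.
Plan A is cheaper by $39,737.64 − $35,203.60 = $4,534.04.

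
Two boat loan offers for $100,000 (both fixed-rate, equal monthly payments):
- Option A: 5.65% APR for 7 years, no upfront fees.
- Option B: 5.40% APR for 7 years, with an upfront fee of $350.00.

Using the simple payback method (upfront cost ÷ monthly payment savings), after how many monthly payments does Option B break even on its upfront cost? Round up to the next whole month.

Option A: monthly rate = 5.65%/12 = 0.0047083; payment = 100,000 × 0.0047083 / (1 − (1+0.0047083)^−84) = $1,444.13.
Option B: at 5.40% the monthly rate is 0.0045000, so the payment is 100,000 × 0.0045000 / (1 − 1.0045000^−84) = $1,432.26.
Monthly savings = $1,444.13 − $1,432.26 = $11.87.
Break-even = $350.00 / $11.87 = 29.49 → 30 months.

30 months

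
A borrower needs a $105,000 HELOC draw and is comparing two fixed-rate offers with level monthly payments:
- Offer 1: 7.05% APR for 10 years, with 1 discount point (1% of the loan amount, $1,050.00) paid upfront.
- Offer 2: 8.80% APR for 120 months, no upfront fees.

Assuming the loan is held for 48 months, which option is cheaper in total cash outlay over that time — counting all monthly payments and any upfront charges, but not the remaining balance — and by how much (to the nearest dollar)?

Offer 1 by $3,602

Offer 1: at 7.05% the monthly rate is 0.0058750, so the payment is 105,000 × 0.0058750 / (1 − 1.0058750^−120) = $1,221.85.
Offer 2: at 8.80% the monthly rate is 0.0073333, so the payment is 105,000 × 0.0073333 / (1 − 1.0073333^−120) = $1,318.76.
Over 48 months: Offer 1 costs 48 × $1,221.85 + $1,050.00 = $59,698.80; Offer 2 costs 48 × $1,318.76 = $63,300.48.
Offer 1 is cheaper by $63,300.48 − $59,698.80 = $3,601.68.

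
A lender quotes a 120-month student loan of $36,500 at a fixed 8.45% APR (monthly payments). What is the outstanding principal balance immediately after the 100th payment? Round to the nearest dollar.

With monthly rate i = 8.45%/12 = 0.0070417, the balance after k of n payments is P · [(1+i)^n − (1+i)^k] / [(1+i)^n − 1].
(1+0.0070417)^120 = 2.32109438 and (1+0.0070417)^100 = 2.01717696, so the balance is 36,500 × (2.32109438 − 2.01717696) / (2.32109438 − 1) = $8,396.82.

$8,397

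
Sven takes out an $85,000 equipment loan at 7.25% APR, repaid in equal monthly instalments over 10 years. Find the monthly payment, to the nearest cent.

$997.91

Monthly rate = 7.25%/12 = 0.0060417; payment = 85,000 × 0.0060417 / (1 − (1+0.0060417)^−120) = $997.91.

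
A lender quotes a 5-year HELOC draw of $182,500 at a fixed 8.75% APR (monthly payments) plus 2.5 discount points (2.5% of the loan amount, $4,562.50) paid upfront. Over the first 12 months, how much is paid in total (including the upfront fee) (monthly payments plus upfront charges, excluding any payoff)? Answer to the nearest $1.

$49,758

Monthly rate = 8.75%/12 = 0.0072917; payment = 182,500 × 0.0072917 / (1 − (1+0.0072917)^−60) = $3,766.29.
Total outlay = 12 × $3,766.29 + $4,562.50 = $49,757.98.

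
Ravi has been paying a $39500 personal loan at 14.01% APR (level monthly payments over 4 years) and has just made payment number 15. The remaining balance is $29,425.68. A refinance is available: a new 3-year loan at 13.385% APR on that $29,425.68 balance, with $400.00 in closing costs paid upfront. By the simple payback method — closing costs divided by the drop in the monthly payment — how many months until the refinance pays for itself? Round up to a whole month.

Current payment = 39,500 × 14.01%/12 / (1 − (1+0.0116750)^−48) = $1,079.59.
Refinanced payment = 29,425.68 × 0.0111542 / (1 − (1+0.0111542)^−36) = $996.93.
Monthly savings = $1,079.59 − $996.93 = $82.66.
Break-even = $400.00 / $82.66 = 4.84 → 5 months.

5 months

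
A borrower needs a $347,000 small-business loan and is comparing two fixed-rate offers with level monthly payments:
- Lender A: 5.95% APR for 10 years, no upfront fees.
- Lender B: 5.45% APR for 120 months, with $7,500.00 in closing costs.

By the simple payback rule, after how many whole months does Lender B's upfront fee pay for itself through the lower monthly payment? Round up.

Lender A: monthly rate = 5.95%/12 = 0.0049583; payment = 347,000 × 0.0049583 / (1 − (1+0.0049583)^−120) = $3,843.70.
Lender B: at 5.45% the monthly rate is 0.0045417, so the payment is 347,000 × 0.0045417 / (1 − 1.0045417^−120) = $3,757.27.
Monthly savings = $3,843.70 − $3,757.27 = $86.43.
Break-even = $7,500.00 / $86.43 = 86.78 → 87 months.

87 months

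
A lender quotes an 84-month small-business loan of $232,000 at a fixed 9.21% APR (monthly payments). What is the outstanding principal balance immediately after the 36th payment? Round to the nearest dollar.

$150,389

With monthly rate i = 9.21%/12 = 0.0076750, the balance after k of n payments is P · [(1+i)^n − (1+i)^k] / [(1+i)^n − 1].
(1+0.0076750)^84 = 1.90073100 and (1+0.0076750)^36 = 1.31685339, so the balance is 232,000 × (1.90073100 − 1.31685339) / (1.90073100 − 1) = $150,388.52.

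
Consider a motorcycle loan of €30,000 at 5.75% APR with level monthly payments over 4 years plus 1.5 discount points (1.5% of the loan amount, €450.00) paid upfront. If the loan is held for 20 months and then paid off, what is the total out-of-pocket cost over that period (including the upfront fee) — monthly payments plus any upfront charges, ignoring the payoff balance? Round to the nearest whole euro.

€14,472

At 5.75% the monthly rate is 0.0047917, so the payment is 30,000 × 0.0047917 / (1 − 1.0047917^−48) = €701.12.
Total outlay = 20 × €701.12 + €450.00 = €14,472.40.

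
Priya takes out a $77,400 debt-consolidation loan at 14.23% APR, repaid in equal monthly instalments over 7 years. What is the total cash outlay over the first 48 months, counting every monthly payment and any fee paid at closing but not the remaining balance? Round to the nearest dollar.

$70,096

At 14.23% the monthly rate is 0.0118583, so the payment is 77,400 × 0.0118583 / (1 − 1.0118583^−84) = $1,460.33.
Total outlay = 48 × $1,460.33 = $70,095.84.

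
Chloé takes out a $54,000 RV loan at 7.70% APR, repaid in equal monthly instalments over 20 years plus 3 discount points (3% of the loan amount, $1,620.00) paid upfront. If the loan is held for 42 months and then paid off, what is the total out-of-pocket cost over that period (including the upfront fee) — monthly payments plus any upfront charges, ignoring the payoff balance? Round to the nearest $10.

$20,170

Monthly rate = 7.7%/12 = 0.0064167; payment = 54,000 × 0.0064167 / (1 − (1+0.0064167)^−240) = $441.65.
Total outlay = 42 × $441.65 + $1,620.00 = $20,169.30.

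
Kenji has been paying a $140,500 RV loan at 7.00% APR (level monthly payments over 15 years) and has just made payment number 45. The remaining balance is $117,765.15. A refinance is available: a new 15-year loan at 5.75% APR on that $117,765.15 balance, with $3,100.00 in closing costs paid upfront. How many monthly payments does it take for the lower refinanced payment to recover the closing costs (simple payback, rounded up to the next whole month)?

11 months

Current payment = 140,500 × 7%/12 / (1 − (1+0.0058333)^−180) = $1,262.85.
Refinanced payment = 117,765.15 × 0.0047917 / (1 − (1+0.0047917)^−180) = $977.93.
Monthly savings = $1,262.85 − $977.93 = $284.92.
Break-even = $3,100.00 / $284.92 = 10.88 → 11 months.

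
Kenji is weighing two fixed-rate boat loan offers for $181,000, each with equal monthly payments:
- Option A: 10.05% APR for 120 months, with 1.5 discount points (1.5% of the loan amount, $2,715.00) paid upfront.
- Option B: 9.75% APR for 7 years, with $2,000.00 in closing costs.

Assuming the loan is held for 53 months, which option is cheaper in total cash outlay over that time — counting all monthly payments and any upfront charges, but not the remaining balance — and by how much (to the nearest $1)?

Option A: monthly rate = 10.05%/12 = 0.0083750; payment = 181,000 × 0.0083750 / (1 − (1+0.0083750)^−120) = $2,396.94.
Option B: monthly rate = 9.75%/12 = 0.0081250; payment = 181,000 × 0.0081250 / (1 − (1+0.0081250)^−84) = $2,981.49.
Over 53 months: Option A costs 53 × $2,396.94 + $2,715.00 = $129,752.82; Option B costs 53 × $2,981.49 + $2,000.00 = $160,018.97.
Option A is cheaper by $160,018.97 − $129,752.82 = $30,266.15.

Option A by $30,266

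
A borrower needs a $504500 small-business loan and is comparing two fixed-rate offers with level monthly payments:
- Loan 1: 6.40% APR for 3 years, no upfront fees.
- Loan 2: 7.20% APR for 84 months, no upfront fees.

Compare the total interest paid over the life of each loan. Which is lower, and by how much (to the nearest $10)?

Loan 1 by $87,930

Loan 1: monthly rate = 6.4%/12 = 0.0053333; payment = 504,500 × 0.0053333 / (1 − (1+0.0053333)^−36) = $15,439.47.
Total interest on Loan 1 = 36 × $15,439.47 − $504,500 = $51,320.92.
Loan 2: monthly rate = 7.2%/12 = 0.0060000; payment = 504,500 × 0.0060000 / (1 − (1+0.0060000)^−84) = $7,663.68.
Total interest on Loan 2 = 84 × $7,663.68 − $504,500 = $139,249.12.
Loan 1 is lower by $87,928.20.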